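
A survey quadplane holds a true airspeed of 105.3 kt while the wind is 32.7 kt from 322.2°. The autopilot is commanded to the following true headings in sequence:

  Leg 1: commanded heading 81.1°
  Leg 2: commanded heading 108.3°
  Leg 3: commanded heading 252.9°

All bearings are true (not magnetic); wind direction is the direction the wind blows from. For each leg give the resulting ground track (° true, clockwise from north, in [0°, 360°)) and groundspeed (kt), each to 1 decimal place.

Leg 1: track=94.4°, groundspeed=124.4 kt
Leg 2: track=116.1°, groundspeed=133.7 kt
Leg 3: track=234.8°, groundspeed=98.6 kt

Leg 1: heading 81.1°; drift +13.3° → track 94.4°, groundspeed 124.4 kt
Leg 2: heading 108.3°; drift +7.8° → track 116.1°, groundspeed 133.7 kt
Leg 3: heading 252.9°; drift -18.1° → track 234.8°, groundspeed 98.6 kt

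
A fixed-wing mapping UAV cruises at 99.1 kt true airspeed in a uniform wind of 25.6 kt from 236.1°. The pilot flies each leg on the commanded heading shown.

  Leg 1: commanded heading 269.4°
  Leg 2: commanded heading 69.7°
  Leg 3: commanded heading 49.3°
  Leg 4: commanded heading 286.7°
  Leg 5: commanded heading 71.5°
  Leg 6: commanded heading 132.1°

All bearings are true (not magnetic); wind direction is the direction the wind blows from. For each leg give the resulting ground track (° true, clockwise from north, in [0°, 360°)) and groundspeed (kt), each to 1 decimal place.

Leg 1: heading 269.4°; drift +10.3° → track 279.7°, groundspeed 79.0 kt
Leg 2: heading 69.7°; drift -2.8° → track 66.9°, groundspeed 124.1 kt
Leg 3: heading 49.3°; drift +1.4° → track 50.7°, groundspeed 124.6 kt
Leg 4: heading 286.7°; drift +13.4° → track 300.1°, groundspeed 85.2 kt
Leg 5: heading 71.5°; drift -3.1° → track 68.4°, groundspeed 124.0 kt
Leg 6: heading 132.1°; drift -13.3° → track 118.8°, groundspeed 108.2 kt

Leg 1: track=279.7°, groundspeed=79.0 kt
Leg 2: track=66.9°, groundspeed=124.1 kt
Leg 3: track=50.7°, groundspeed=124.6 kt
Leg 4: track=300.1°, groundspeed=85.2 kt
Leg 5: track=68.4°, groundspeed=124.0 kt
Leg 6: track=118.8°, groundspeed=108.2 kt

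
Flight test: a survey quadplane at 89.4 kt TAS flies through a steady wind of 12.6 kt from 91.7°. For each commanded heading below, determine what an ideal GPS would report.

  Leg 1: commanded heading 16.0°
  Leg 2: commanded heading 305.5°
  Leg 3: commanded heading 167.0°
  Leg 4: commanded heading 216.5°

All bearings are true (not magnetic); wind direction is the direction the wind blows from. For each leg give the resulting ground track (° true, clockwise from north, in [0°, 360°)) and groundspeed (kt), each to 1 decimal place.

Leg 1: track=7.9°, groundspeed=87.1 kt
Leg 2: track=301.5°, groundspeed=100.1 kt
Leg 3: track=175.0°, groundspeed=87.1 kt
Leg 4: track=222.6°, groundspeed=97.1 kt

Leg 1: heading 16.0°; drift -8.1° → track 7.9°, groundspeed 87.1 kt
Leg 2: heading 305.5°; drift -4.0° → track 301.5°, groundspeed 100.1 kt
Leg 3: heading 167.0°; drift +8.0° → track 175.0°, groundspeed 87.1 kt
Leg 4: heading 216.5°; drift +6.1° → track 222.6°, groundspeed 97.1 kt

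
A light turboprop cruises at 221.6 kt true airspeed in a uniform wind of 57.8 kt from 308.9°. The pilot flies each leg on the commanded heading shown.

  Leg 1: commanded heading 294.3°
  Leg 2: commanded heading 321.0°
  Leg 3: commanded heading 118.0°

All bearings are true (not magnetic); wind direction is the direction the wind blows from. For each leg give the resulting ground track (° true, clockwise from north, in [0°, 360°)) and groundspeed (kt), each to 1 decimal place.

Leg 1: heading 294.3°; drift -5.0° → track 289.3°, groundspeed 166.3 kt
Leg 2: heading 321.0°; drift +4.2° → track 325.2°, groundspeed 165.5 kt
Leg 3: heading 118.0°; drift +2.2° → track 120.2°, groundspeed 278.6 kt

Leg 1: track=289.3°, groundspeed=166.3 kt
Leg 2: track=325.2°, groundspeed=165.5 kt
Leg 3: track=120.2°, groundspeed=278.6 kt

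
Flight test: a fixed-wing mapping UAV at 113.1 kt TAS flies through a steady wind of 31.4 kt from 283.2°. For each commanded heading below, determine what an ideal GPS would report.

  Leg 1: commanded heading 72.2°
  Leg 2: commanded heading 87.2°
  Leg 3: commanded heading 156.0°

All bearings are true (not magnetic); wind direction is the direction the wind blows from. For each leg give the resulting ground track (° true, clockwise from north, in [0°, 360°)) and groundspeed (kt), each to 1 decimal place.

Leg 1: track=78.8°, groundspeed=140.9 kt
Leg 2: track=90.7°, groundspeed=143.5 kt
Leg 3: track=145.3°, groundspeed=134.4 kt

Leg 1: heading 72.2°; drift +6.6° → track 78.8°, groundspeed 140.9 kt
Leg 2: heading 87.2°; drift +3.5° → track 90.7°, groundspeed 143.5 kt
Leg 3: heading 156.0°; drift -10.7° → track 145.3°, groundspeed 134.4 kt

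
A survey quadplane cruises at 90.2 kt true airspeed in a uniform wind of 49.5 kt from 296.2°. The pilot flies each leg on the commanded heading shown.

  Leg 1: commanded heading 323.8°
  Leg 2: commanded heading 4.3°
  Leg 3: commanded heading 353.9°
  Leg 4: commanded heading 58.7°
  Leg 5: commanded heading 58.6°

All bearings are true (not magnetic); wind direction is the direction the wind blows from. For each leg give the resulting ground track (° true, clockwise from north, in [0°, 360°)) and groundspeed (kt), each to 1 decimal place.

Leg 1: heading 323.8°; drift +26.3° → track 350.1°, groundspeed 51.7 kt
Leg 2: heading 4.3°; drift +32.6° → track 36.9°, groundspeed 85.2 kt
Leg 3: heading 353.9°; drift +33.3° → track 27.2°, groundspeed 76.3 kt
Leg 4: heading 58.7°; drift +19.7° → track 78.4°, groundspeed 124.0 kt
Leg 5: heading 58.6°; drift +19.7° → track 78.3°, groundspeed 124.0 kt

Leg 1: track=350.1°, groundspeed=51.7 kt
Leg 2: track=36.9°, groundspeed=85.2 kt
Leg 3: track=27.2°, groundspeed=76.3 kt
Leg 4: track=78.4°, groundspeed=124.0 kt
Leg 5: track=78.3°, groundspeed=124.0 kt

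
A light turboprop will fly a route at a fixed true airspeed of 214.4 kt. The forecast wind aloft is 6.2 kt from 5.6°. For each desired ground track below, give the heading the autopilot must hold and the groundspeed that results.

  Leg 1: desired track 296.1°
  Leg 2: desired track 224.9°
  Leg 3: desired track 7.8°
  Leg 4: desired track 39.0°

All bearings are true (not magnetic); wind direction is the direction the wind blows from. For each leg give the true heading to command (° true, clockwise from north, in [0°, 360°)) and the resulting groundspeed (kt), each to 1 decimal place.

Leg 1: heading=297.7°, groundspeed=212.2 kt
Leg 2: heading=225.9°, groundspeed=219.2 kt
Leg 3: heading=7.7°, groundspeed=208.2 kt
Leg 4: heading=38.1°, groundspeed=209.2 kt

Leg 1: desired track 296.1°; wind correction +1.6° → command heading 297.7°, groundspeed 212.2 kt
Leg 2: desired track 224.9°; wind correction +1.0° → command heading 225.9°, groundspeed 219.2 kt
Leg 3: desired track 7.8°; wind correction -0.1° → command heading 7.7°, groundspeed 208.2 kt
Leg 4: desired track 39.0°; wind correction -0.9° → command heading 38.1°, groundspeed 209.2 kt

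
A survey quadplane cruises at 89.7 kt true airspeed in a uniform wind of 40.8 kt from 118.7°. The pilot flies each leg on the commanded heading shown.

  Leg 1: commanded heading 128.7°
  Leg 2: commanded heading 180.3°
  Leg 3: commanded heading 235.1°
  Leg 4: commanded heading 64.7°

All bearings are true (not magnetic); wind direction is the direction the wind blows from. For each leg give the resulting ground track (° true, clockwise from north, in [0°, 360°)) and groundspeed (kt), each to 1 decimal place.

Leg 1: heading 128.7°; drift +8.1° → track 136.8°, groundspeed 50.0 kt
Leg 2: heading 180.3°; drift +27.0° → track 207.3°, groundspeed 78.9 kt
Leg 3: heading 235.1°; drift +18.7° → track 253.8°, groundspeed 113.9 kt
Leg 4: heading 64.7°; drift -26.7° → track 38.0°, groundspeed 73.5 kt

Leg 1: track=136.8°, groundspeed=50.0 kt
Leg 2: track=207.3°, groundspeed=78.9 kt
Leg 3: track=253.8°, groundspeed=113.9 kt
Leg 4: track=38.0°, groundspeed=73.5 kt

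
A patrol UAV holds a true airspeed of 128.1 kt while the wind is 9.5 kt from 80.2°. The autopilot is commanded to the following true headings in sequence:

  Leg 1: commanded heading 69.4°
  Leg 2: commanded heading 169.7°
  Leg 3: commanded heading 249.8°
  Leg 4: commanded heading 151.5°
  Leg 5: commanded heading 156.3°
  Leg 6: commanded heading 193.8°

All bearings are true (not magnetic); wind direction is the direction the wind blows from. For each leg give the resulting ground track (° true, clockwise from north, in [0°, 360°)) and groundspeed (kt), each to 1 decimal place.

Leg 1: heading 69.4°; drift -0.9° → track 68.5°, groundspeed 118.8 kt
Leg 2: heading 169.7°; drift +4.2° → track 173.9°, groundspeed 128.4 kt
Leg 3: heading 249.8°; drift +0.7° → track 250.5°, groundspeed 137.5 kt
Leg 4: heading 151.5°; drift +4.1° → track 155.6°, groundspeed 125.4 kt
Leg 5: heading 156.3°; drift +4.2° → track 160.5°, groundspeed 126.2 kt
Leg 6: heading 193.8°; drift +3.8° → track 197.6°, groundspeed 132.2 kt

Leg 1: track=68.5°, groundspeed=118.8 kt
Leg 2: track=173.9°, groundspeed=128.4 kt
Leg 3: track=250.5°, groundspeed=137.5 kt
Leg 4: track=155.6°, groundspeed=125.4 kt
Leg 5: track=160.5°, groundspeed=126.2 kt
Leg 6: track=197.6°, groundspeed=132.2 kt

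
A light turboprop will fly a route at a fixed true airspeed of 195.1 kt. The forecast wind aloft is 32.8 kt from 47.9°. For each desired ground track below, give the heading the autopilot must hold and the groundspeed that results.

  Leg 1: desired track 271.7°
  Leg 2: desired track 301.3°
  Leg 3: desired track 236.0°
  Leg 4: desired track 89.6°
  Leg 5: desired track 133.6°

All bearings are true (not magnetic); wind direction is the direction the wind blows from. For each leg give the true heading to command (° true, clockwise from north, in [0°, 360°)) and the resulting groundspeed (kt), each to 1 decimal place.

Leg 1: heading=278.4°, groundspeed=217.4 kt
Leg 2: heading=310.6°, groundspeed=201.9 kt
Leg 3: heading=237.4°, groundspeed=227.5 kt
Leg 4: heading=83.2°, groundspeed=169.4 kt
Leg 5: heading=123.9°, groundspeed=189.9 kt

Leg 1: desired track 271.7°; wind correction +6.7° → command heading 278.4°, groundspeed 217.4 kt
Leg 2: desired track 301.3°; wind correction +9.3° → command heading 310.6°, groundspeed 201.9 kt
Leg 3: desired track 236.0°; wind correction +1.4° → command heading 237.4°, groundspeed 227.5 kt
Leg 4: desired track 89.6°; wind correction -6.4° → command heading 83.2°, groundspeed 169.4 kt
Leg 5: desired track 133.6°; wind correction -9.7° → command heading 123.9°, groundspeed 189.9 kt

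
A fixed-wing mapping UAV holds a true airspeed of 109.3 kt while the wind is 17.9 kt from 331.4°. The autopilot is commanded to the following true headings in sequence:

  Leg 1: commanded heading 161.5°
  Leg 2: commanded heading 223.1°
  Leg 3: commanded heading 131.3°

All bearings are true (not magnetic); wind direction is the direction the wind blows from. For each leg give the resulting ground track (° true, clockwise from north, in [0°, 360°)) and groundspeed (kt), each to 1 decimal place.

Leg 1: heading 161.5°; drift -1.4° → track 160.1°, groundspeed 127.0 kt
Leg 2: heading 223.1°; drift -8.4° → track 214.7°, groundspeed 116.2 kt
Leg 3: heading 131.3°; drift +2.8° → track 134.1°, groundspeed 126.3 kt

Leg 1: track=160.1°, groundspeed=127.0 kt
Leg 2: track=214.7°, groundspeed=116.2 kt
Leg 3: track=134.1°, groundspeed=126.3 kt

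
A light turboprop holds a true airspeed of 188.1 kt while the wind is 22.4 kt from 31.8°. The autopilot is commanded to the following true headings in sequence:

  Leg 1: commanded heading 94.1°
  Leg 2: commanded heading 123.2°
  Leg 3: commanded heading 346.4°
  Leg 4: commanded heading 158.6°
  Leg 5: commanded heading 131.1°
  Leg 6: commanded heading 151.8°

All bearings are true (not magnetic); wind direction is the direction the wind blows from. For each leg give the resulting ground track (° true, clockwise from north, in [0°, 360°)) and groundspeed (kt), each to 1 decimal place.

Leg 1: track=100.5°, groundspeed=178.8 kt
Leg 2: track=130.0°, groundspeed=190.0 kt
Leg 3: track=341.1°, groundspeed=173.1 kt
Leg 4: track=163.7°, groundspeed=202.3 kt
Leg 5: track=137.7°, groundspeed=193.0 kt
Leg 6: track=157.4°, groundspeed=200.2 kt

Leg 1: heading 94.1°; drift +6.4° → track 100.5°, groundspeed 178.8 kt
Leg 2: heading 123.2°; drift +6.8° → track 130.0°, groundspeed 190.0 kt
Leg 3: heading 346.4°; drift -5.3° → track 341.1°, groundspeed 173.1 kt
Leg 4: heading 158.6°; drift +5.1° → track 163.7°, groundspeed 202.3 kt
Leg 5: heading 131.1°; drift +6.6° → track 137.7°, groundspeed 193.0 kt
Leg 6: heading 151.8°; drift +5.6° → track 157.4°, groundspeed 200.2 kt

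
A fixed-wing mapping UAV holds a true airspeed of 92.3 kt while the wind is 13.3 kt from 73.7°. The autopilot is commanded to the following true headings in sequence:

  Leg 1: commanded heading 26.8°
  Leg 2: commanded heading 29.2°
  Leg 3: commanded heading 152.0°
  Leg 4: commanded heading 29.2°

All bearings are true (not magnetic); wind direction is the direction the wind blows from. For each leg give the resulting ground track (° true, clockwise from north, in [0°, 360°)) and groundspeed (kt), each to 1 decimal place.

Leg 1: track=20.1°, groundspeed=83.8 kt
Leg 2: track=22.8°, groundspeed=83.3 kt
Leg 3: track=160.3°, groundspeed=90.5 kt
Leg 4: track=22.8°, groundspeed=83.3 kt

Leg 1: heading 26.8°; drift -6.7° → track 20.1°, groundspeed 83.8 kt
Leg 2: heading 29.2°; drift -6.4° → track 22.8°, groundspeed 83.3 kt
Leg 3: heading 152.0°; drift +8.3° → track 160.3°, groundspeed 90.5 kt
Leg 4: heading 29.2°; drift -6.4° → track 22.8°, groundspeed 83.3 kt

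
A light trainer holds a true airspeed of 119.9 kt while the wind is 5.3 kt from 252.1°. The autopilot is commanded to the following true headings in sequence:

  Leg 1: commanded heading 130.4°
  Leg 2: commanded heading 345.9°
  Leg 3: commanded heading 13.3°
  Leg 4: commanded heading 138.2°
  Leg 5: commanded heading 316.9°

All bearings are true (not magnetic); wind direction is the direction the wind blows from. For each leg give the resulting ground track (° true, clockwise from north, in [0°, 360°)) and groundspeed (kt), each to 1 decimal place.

Leg 1: track=128.3°, groundspeed=122.8 kt
Leg 2: track=348.4°, groundspeed=120.4 kt
Leg 3: track=15.4°, groundspeed=122.7 kt
Leg 4: track=135.9°, groundspeed=122.1 kt
Leg 5: track=319.2°, groundspeed=117.7 kt

Leg 1: heading 130.4°; drift -2.1° → track 128.3°, groundspeed 122.8 kt
Leg 2: heading 345.9°; drift +2.5° → track 348.4°, groundspeed 120.4 kt
Leg 3: heading 13.3°; drift +2.1° → track 15.4°, groundspeed 122.7 kt
Leg 4: heading 138.2°; drift -2.3° → track 135.9°, groundspeed 122.1 kt
Leg 5: heading 316.9°; drift +2.3° → track 319.2°, groundspeed 117.7 kt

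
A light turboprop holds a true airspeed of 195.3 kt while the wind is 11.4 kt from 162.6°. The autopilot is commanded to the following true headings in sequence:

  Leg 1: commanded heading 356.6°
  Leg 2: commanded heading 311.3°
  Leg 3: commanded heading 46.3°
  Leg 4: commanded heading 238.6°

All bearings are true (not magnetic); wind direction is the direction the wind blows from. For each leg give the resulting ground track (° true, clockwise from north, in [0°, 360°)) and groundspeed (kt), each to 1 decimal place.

Leg 1: track=355.8°, groundspeed=206.4 kt
Leg 2: track=313.0°, groundspeed=205.1 kt
Leg 3: track=43.4°, groundspeed=200.6 kt
Leg 4: track=241.9°, groundspeed=192.9 kt

Leg 1: heading 356.6°; drift -0.8° → track 355.8°, groundspeed 206.4 kt
Leg 2: heading 311.3°; drift +1.7° → track 313.0°, groundspeed 205.1 kt
Leg 3: heading 46.3°; drift -2.9° → track 43.4°, groundspeed 200.6 kt
Leg 4: heading 238.6°; drift +3.3° → track 241.9°, groundspeed 192.9 kt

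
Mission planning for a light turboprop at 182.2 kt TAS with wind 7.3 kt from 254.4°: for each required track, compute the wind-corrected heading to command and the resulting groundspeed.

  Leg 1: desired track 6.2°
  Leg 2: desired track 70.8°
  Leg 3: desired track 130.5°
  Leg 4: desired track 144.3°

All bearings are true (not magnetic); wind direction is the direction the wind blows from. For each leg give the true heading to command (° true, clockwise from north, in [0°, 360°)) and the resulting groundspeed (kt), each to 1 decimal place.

Leg 1: desired track 6.2°; wind correction -2.1° → command heading 4.1°, groundspeed 184.8 kt
Leg 2: desired track 70.8°; wind correction -0.1° → command heading 70.7°, groundspeed 189.5 kt
Leg 3: desired track 130.5°; wind correction +1.9° → command heading 132.4°, groundspeed 186.2 kt
Leg 4: desired track 144.3°; wind correction +2.2° → command heading 146.5°, groundspeed 184.6 kt

Leg 1: heading=4.1°, groundspeed=184.8 kt
Leg 2: heading=70.7°, groundspeed=189.5 kt
Leg 3: heading=132.4°, groundspeed=186.2 kt
Leg 4: heading=146.5°, groundspeed=184.6 kt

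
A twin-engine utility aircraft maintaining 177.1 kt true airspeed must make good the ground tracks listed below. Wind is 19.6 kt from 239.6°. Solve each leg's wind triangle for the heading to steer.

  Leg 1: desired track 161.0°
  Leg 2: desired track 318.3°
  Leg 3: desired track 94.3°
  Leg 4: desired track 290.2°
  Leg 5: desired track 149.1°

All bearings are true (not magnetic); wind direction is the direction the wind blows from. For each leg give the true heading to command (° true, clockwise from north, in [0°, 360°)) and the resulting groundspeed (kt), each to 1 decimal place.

Leg 1: heading=167.2°, groundspeed=172.2 kt
Leg 2: heading=312.1°, groundspeed=172.2 kt
Leg 3: heading=97.9°, groundspeed=192.9 kt
Leg 4: heading=285.3°, groundspeed=164.0 kt
Leg 5: heading=155.5°, groundspeed=176.2 kt

Leg 1: desired track 161.0°; wind correction +6.2° → command heading 167.2°, groundspeed 172.2 kt
Leg 2: desired track 318.3°; wind correction -6.2° → command heading 312.1°, groundspeed 172.2 kt
Leg 3: desired track 94.3°; wind correction +3.6° → command heading 97.9°, groundspeed 192.9 kt
Leg 4: desired track 290.2°; wind correction -4.9° → command heading 285.3°, groundspeed 164.0 kt
Leg 5: desired track 149.1°; wind correction +6.4° → command heading 155.5°, groundspeed 176.2 kt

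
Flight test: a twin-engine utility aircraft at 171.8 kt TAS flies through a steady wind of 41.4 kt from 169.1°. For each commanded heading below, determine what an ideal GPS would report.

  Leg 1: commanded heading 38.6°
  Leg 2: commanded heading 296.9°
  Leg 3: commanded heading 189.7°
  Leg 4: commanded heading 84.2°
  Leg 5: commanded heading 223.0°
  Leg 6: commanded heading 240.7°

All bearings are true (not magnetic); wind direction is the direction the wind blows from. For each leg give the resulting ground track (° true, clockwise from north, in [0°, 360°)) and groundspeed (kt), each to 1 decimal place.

Leg 1: track=29.6°, groundspeed=201.2 kt
Leg 2: track=306.3°, groundspeed=199.9 kt
Leg 3: track=195.9°, groundspeed=133.8 kt
Leg 4: track=70.4°, groundspeed=173.1 kt
Leg 5: track=235.8°, groundspeed=151.2 kt
Leg 6: track=254.6°, groundspeed=163.5 kt

Leg 1: heading 38.6°; drift -9.0° → track 29.6°, groundspeed 201.2 kt
Leg 2: heading 296.9°; drift +9.4° → track 306.3°, groundspeed 199.9 kt
Leg 3: heading 189.7°; drift +6.2° → track 195.9°, groundspeed 133.8 kt
Leg 4: heading 84.2°; drift -13.8° → track 70.4°, groundspeed 173.1 kt
Leg 5: heading 223.0°; drift +12.8° → track 235.8°, groundspeed 151.2 kt
Leg 6: heading 240.7°; drift +13.9° → track 254.6°, groundspeed 163.5 kt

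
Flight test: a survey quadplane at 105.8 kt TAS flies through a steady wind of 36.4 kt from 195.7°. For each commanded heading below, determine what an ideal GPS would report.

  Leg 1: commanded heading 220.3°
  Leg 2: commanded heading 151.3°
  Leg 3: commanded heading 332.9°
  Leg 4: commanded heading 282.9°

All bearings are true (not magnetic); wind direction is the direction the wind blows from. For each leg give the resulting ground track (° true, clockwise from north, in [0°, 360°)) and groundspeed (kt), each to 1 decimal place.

Leg 1: heading 220.3°; drift +11.8° → track 232.1°, groundspeed 74.3 kt
Leg 2: heading 151.3°; drift -17.7° → track 133.6°, groundspeed 83.8 kt
Leg 3: heading 332.9°; drift +10.6° → track 343.5°, groundspeed 134.8 kt
Leg 4: heading 282.9°; drift +19.3° → track 302.2°, groundspeed 110.2 kt

Leg 1: track=232.1°, groundspeed=74.3 kt
Leg 2: track=133.6°, groundspeed=83.8 kt
Leg 3: track=343.5°, groundspeed=134.8 kt
Leg 4: track=302.2°, groundspeed=110.2 kt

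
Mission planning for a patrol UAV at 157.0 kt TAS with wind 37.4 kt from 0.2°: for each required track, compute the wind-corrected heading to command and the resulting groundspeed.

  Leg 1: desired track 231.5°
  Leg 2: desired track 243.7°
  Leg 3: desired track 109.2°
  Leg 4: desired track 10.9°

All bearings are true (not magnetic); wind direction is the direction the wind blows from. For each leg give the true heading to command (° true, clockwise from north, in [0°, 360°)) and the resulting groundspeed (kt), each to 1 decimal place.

Leg 1: heading=242.2°, groundspeed=177.6 kt
Leg 2: heading=256.0°, groundspeed=170.1 kt
Leg 3: heading=96.2°, groundspeed=165.1 kt
Leg 4: heading=8.4°, groundspeed=120.1 kt

Leg 1: desired track 231.5°; wind correction +10.7° → command heading 242.2°, groundspeed 177.6 kt
Leg 2: desired track 243.7°; wind correction +12.3° → command heading 256.0°, groundspeed 170.1 kt
Leg 3: desired track 109.2°; wind correction -13.0° → command heading 96.2°, groundspeed 165.1 kt
Leg 4: desired track 10.9°; wind correction -2.5° → command heading 8.4°, groundspeed 120.1 kt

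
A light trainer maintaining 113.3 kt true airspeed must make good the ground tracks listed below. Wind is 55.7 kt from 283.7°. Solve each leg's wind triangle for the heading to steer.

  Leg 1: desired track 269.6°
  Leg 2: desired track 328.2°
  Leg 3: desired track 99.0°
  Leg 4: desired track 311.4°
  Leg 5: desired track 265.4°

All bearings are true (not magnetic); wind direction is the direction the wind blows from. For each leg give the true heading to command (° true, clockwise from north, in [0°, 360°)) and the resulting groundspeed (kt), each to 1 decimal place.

Leg 1: desired track 269.6°; wind correction +6.9° → command heading 276.5°, groundspeed 58.5 kt
Leg 2: desired track 328.2°; wind correction -20.2° → command heading 308.0°, groundspeed 66.6 kt
Leg 3: desired track 99.0°; wind correction -2.3° → command heading 96.7°, groundspeed 168.7 kt
Leg 4: desired track 311.4°; wind correction -13.2° → command heading 298.2°, groundspeed 61.0 kt
Leg 5: desired track 265.4°; wind correction +8.9° → command heading 274.3°, groundspeed 59.1 kt

Leg 1: heading=276.5°, groundspeed=58.5 kt
Leg 2: heading=308.0°, groundspeed=66.6 kt
Leg 3: heading=96.7°, groundspeed=168.7 kt
Leg 4: heading=298.2°, groundspeed=61.0 kt
Leg 5: heading=274.3°, groundspeed=59.1 kt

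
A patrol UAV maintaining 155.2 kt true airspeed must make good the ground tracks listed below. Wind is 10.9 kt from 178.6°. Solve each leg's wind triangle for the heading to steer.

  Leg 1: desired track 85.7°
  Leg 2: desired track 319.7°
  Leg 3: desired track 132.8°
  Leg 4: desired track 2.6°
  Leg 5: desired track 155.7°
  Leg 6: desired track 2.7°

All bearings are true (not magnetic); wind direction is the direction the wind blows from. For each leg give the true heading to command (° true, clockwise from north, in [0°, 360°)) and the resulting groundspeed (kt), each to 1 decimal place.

Leg 1: desired track 85.7°; wind correction +4.0° → command heading 89.7°, groundspeed 155.4 kt
Leg 2: desired track 319.7°; wind correction -2.5° → command heading 317.2°, groundspeed 163.5 kt
Leg 3: desired track 132.8°; wind correction +2.9° → command heading 135.7°, groundspeed 147.4 kt
Leg 4: desired track 2.6°; wind correction +0.3° → command heading 2.9°, groundspeed 166.1 kt
Leg 5: desired track 155.7°; wind correction +1.6° → command heading 157.3°, groundspeed 145.1 kt
Leg 6: desired track 2.7°; wind correction +0.3° → command heading 3.0°, groundspeed 166.1 kt

Leg 1: heading=89.7°, groundspeed=155.4 kt
Leg 2: heading=317.2°, groundspeed=163.5 kt
Leg 3: heading=135.7°, groundspeed=147.4 kt
Leg 4: heading=2.9°, groundspeed=166.1 kt
Leg 5: heading=157.3°, groundspeed=145.1 kt
Leg 6: heading=3.0°, groundspeed=166.1 kt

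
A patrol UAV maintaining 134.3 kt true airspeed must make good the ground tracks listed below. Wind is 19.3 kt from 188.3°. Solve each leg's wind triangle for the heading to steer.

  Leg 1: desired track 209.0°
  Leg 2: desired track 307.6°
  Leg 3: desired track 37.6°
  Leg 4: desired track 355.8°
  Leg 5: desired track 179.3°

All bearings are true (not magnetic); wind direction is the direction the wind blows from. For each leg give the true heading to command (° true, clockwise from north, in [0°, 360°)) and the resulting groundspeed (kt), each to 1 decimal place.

Leg 1: desired track 209.0°; wind correction -2.9° → command heading 206.1°, groundspeed 116.1 kt
Leg 2: desired track 307.6°; wind correction -7.2° → command heading 300.4°, groundspeed 142.7 kt
Leg 3: desired track 37.6°; wind correction +4.0° → command heading 41.6°, groundspeed 150.8 kt
Leg 4: desired track 355.8°; wind correction -1.8° → command heading 354.0°, groundspeed 153.1 kt
Leg 5: desired track 179.3°; wind correction +1.3° → command heading 180.6°, groundspeed 115.2 kt

Leg 1: heading=206.1°, groundspeed=116.1 kt
Leg 2: heading=300.4°, groundspeed=142.7 kt
Leg 3: heading=41.6°, groundspeed=150.8 kt
Leg 4: heading=354.0°, groundspeed=153.1 kt
Leg 5: heading=180.6°, groundspeed=115.2 kt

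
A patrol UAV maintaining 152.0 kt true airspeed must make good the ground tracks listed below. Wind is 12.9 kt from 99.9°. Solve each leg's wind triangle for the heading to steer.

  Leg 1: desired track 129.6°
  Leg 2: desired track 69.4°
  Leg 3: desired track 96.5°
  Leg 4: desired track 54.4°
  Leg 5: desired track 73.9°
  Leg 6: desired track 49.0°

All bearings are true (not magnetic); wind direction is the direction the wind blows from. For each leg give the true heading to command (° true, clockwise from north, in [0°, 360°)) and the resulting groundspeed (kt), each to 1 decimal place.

Leg 1: heading=127.2°, groundspeed=140.7 kt
Leg 2: heading=71.9°, groundspeed=140.7 kt
Leg 3: heading=96.8°, groundspeed=139.1 kt
Leg 4: heading=57.9°, groundspeed=142.7 kt
Leg 5: heading=76.0°, groundspeed=140.3 kt
Leg 6: heading=52.8°, groundspeed=143.5 kt

Leg 1: desired track 129.6°; wind correction -2.4° → command heading 127.2°, groundspeed 140.7 kt
Leg 2: desired track 69.4°; wind correction +2.5° → command heading 71.9°, groundspeed 140.7 kt
Leg 3: desired track 96.5°; wind correction +0.3° → command heading 96.8°, groundspeed 139.1 kt
Leg 4: desired track 54.4°; wind correction +3.5° → command heading 57.9°, groundspeed 142.7 kt
Leg 5: desired track 73.9°; wind correction +2.1° → command heading 76.0°, groundspeed 140.3 kt
Leg 6: desired track 49.0°; wind correction +3.8° → command heading 52.8°, groundspeed 143.5 kt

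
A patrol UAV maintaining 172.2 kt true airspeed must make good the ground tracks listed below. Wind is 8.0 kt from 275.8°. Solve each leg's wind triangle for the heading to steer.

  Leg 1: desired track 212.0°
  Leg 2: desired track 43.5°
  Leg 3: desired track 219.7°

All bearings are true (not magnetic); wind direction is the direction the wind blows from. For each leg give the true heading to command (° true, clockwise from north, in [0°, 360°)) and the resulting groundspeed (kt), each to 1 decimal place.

Leg 1: desired track 212.0°; wind correction +2.4° → command heading 214.4°, groundspeed 168.5 kt
Leg 2: desired track 43.5°; wind correction -2.1° → command heading 41.4°, groundspeed 177.0 kt
Leg 3: desired track 219.7°; wind correction +2.2° → command heading 221.9°, groundspeed 167.6 kt

Leg 1: heading=214.4°, groundspeed=168.5 kt
Leg 2: heading=41.4°, groundspeed=177.0 kt
Leg 3: heading=221.9°, groundspeed=167.6 kt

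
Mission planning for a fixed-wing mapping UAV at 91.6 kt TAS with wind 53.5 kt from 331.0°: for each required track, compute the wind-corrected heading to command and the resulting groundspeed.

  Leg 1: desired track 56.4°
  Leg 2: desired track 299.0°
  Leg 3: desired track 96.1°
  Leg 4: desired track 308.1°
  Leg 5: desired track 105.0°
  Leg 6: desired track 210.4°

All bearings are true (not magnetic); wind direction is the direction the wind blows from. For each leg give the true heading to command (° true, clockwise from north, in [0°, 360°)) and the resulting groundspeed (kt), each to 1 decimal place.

Leg 1: heading=20.8°, groundspeed=70.2 kt
Leg 2: heading=317.0°, groundspeed=41.7 kt
Leg 3: heading=67.6°, groundspeed=111.2 kt
Leg 4: heading=321.2°, groundspeed=39.9 kt
Leg 5: heading=80.2°, groundspeed=120.3 kt
Leg 6: heading=240.6°, groundspeed=106.4 kt

Leg 1: desired track 56.4°; wind correction -35.6° → command heading 20.8°, groundspeed 70.2 kt
Leg 2: desired track 299.0°; wind correction +18.0° → command heading 317.0°, groundspeed 41.7 kt
Leg 3: desired track 96.1°; wind correction -28.5° → command heading 67.6°, groundspeed 111.2 kt
Leg 4: desired track 308.1°; wind correction +13.1° → command heading 321.2°, groundspeed 39.9 kt
Leg 5: desired track 105.0°; wind correction -24.8° → command heading 80.2°, groundspeed 120.3 kt
Leg 6: desired track 210.4°; wind correction +30.2° → command heading 240.6°, groundspeed 106.4 kt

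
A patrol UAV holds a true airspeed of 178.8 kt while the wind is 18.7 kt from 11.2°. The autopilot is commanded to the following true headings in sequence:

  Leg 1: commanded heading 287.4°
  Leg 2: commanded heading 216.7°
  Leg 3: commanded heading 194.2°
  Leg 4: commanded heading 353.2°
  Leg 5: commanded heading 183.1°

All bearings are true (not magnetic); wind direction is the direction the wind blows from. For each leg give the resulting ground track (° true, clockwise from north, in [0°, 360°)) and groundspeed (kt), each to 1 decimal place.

Leg 1: track=281.4°, groundspeed=177.8 kt
Leg 2: track=214.3°, groundspeed=195.8 kt
Leg 3: track=193.9°, groundspeed=197.5 kt
Leg 4: track=351.1°, groundspeed=161.1 kt
Leg 5: track=183.9°, groundspeed=197.3 kt

Leg 1: heading 287.4°; drift -6.0° → track 281.4°, groundspeed 177.8 kt
Leg 2: heading 216.7°; drift -2.4° → track 214.3°, groundspeed 195.8 kt
Leg 3: heading 194.2°; drift -0.3° → track 193.9°, groundspeed 197.5 kt
Leg 4: heading 353.2°; drift -2.1° → track 351.1°, groundspeed 161.1 kt
Leg 5: heading 183.1°; drift +0.8° → track 183.9°, groundspeed 197.3 kt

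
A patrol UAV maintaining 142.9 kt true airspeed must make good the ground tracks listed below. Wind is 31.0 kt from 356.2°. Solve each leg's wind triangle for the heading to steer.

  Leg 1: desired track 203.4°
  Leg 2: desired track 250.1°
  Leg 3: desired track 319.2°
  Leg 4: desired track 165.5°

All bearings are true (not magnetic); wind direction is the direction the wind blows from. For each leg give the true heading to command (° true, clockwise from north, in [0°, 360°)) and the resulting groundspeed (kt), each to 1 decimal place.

Leg 1: desired track 203.4°; wind correction +5.7° → command heading 209.1°, groundspeed 169.8 kt
Leg 2: desired track 250.1°; wind correction +12.0° → command heading 262.1°, groundspeed 148.4 kt
Leg 3: desired track 319.2°; wind correction +7.5° → command heading 326.7°, groundspeed 116.9 kt
Leg 4: desired track 165.5°; wind correction -2.3° → command heading 163.2°, groundspeed 173.2 kt

Leg 1: heading=209.1°, groundspeed=169.8 kt
Leg 2: heading=262.1°, groundspeed=148.4 kt
Leg 3: heading=326.7°, groundspeed=116.9 kt
Leg 4: heading=163.2°, groundspeed=173.2 kt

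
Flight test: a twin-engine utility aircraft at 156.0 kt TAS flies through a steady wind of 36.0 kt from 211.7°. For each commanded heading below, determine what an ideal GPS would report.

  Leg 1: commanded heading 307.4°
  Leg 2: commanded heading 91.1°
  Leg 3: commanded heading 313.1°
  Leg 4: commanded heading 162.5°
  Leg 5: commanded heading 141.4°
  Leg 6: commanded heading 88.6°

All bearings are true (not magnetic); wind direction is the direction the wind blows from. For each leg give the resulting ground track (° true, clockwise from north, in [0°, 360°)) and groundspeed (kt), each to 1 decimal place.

Leg 1: track=320.1°, groundspeed=163.5 kt
Leg 2: track=81.0°, groundspeed=177.1 kt
Leg 3: track=325.3°, groundspeed=166.9 kt
Leg 4: track=150.9°, groundspeed=135.3 kt
Leg 5: track=128.1°, groundspeed=147.8 kt
Leg 6: track=78.9°, groundspeed=178.2 kt

Leg 1: heading 307.4°; drift +12.7° → track 320.1°, groundspeed 163.5 kt
Leg 2: heading 91.1°; drift -10.1° → track 81.0°, groundspeed 177.1 kt
Leg 3: heading 313.1°; drift +12.2° → track 325.3°, groundspeed 166.9 kt
Leg 4: heading 162.5°; drift -11.6° → track 150.9°, groundspeed 135.3 kt
Leg 5: heading 141.4°; drift -13.3° → track 128.1°, groundspeed 147.8 kt
Leg 6: heading 88.6°; drift -9.7° → track 78.9°, groundspeed 178.2 kt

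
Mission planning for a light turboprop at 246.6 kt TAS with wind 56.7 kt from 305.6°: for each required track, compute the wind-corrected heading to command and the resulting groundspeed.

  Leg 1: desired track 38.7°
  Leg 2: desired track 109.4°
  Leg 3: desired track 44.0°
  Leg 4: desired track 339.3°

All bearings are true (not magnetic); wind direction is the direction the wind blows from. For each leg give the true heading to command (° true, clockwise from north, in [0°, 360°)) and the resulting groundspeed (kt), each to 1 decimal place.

Leg 1: heading=25.4°, groundspeed=243.1 kt
Leg 2: heading=105.7°, groundspeed=300.5 kt
Leg 3: heading=30.9°, groundspeed=248.4 kt
Leg 4: heading=332.0°, groundspeed=197.4 kt

Leg 1: desired track 38.7°; wind correction -13.3° → command heading 25.4°, groundspeed 243.1 kt
Leg 2: desired track 109.4°; wind correction -3.7° → command heading 105.7°, groundspeed 300.5 kt
Leg 3: desired track 44.0°; wind correction -13.1° → command heading 30.9°, groundspeed 248.4 kt
Leg 4: desired track 339.3°; wind correction -7.3° → command heading 332.0°, groundspeed 197.4 kt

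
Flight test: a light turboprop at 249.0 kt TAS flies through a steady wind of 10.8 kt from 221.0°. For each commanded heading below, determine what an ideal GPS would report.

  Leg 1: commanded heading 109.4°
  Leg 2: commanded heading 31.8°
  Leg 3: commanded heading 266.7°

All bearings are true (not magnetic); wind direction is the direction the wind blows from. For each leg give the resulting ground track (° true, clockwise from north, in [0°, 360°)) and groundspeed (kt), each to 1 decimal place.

Leg 1: track=107.1°, groundspeed=253.2 kt
Leg 2: track=32.2°, groundspeed=259.7 kt
Leg 3: track=268.5°, groundspeed=241.6 kt

Leg 1: heading 109.4°; drift -2.3° → track 107.1°, groundspeed 253.2 kt
Leg 2: heading 31.8°; drift +0.4° → track 32.2°, groundspeed 259.7 kt
Leg 3: heading 266.7°; drift +1.8° → track 268.5°, groundspeed 241.6 kt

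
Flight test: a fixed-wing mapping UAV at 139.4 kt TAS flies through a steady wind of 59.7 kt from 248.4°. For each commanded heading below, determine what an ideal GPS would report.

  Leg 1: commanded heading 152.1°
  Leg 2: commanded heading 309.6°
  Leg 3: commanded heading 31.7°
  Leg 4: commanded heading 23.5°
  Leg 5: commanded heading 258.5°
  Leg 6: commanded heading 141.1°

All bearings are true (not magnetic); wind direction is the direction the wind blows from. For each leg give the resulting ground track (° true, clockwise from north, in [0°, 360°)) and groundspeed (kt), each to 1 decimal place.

Leg 1: track=130.0°, groundspeed=157.6 kt
Leg 2: track=334.9°, groundspeed=122.4 kt
Leg 3: track=42.5°, groundspeed=190.6 kt
Leg 4: track=36.6°, groundspeed=186.5 kt
Leg 5: track=265.9°, groundspeed=81.3 kt
Leg 6: track=121.2°, groundspeed=167.2 kt

Leg 1: heading 152.1°; drift -22.1° → track 130.0°, groundspeed 157.6 kt
Leg 2: heading 309.6°; drift +25.3° → track 334.9°, groundspeed 122.4 kt
Leg 3: heading 31.7°; drift +10.8° → track 42.5°, groundspeed 190.6 kt
Leg 4: heading 23.5°; drift +13.1° → track 36.6°, groundspeed 186.5 kt
Leg 5: heading 258.5°; drift +7.4° → track 265.9°, groundspeed 81.3 kt
Leg 6: heading 141.1°; drift -19.9° → track 121.2°, groundspeed 167.2 kt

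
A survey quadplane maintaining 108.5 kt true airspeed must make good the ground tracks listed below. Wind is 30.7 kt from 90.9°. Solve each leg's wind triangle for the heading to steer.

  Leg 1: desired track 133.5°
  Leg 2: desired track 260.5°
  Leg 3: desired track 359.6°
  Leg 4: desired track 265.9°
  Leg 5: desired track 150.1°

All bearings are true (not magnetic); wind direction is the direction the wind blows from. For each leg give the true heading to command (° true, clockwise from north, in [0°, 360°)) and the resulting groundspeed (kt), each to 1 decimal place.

Leg 1: desired track 133.5°; wind correction -11.0° → command heading 122.5°, groundspeed 83.9 kt
Leg 2: desired track 260.5°; wind correction -2.9° → command heading 257.6°, groundspeed 138.6 kt
Leg 3: desired track 359.6°; wind correction +16.4° → command heading 16.0°, groundspeed 104.8 kt
Leg 4: desired track 265.9°; wind correction -1.4° → command heading 264.5°, groundspeed 139.1 kt
Leg 5: desired track 150.1°; wind correction -14.1° → command heading 136.0°, groundspeed 89.5 kt

Leg 1: heading=122.5°, groundspeed=83.9 kt
Leg 2: heading=257.6°, groundspeed=138.6 kt
Leg 3: heading=16.0°, groundspeed=104.8 kt
Leg 4: heading=264.5°, groundspeed=139.1 kt
Leg 5: heading=136.0°, groundspeed=89.5 kt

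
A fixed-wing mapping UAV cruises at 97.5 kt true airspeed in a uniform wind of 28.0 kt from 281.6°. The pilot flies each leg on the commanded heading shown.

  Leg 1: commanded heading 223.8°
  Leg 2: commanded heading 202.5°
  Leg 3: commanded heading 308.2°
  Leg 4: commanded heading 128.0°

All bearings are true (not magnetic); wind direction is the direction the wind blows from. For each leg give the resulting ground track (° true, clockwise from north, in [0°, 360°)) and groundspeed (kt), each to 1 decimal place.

Leg 1: track=207.8°, groundspeed=85.9 kt
Leg 2: track=185.9°, groundspeed=96.2 kt
Leg 3: track=318.0°, groundspeed=73.5 kt
Leg 4: track=122.2°, groundspeed=123.2 kt

Leg 1: heading 223.8°; drift -16.0° → track 207.8°, groundspeed 85.9 kt
Leg 2: heading 202.5°; drift -16.6° → track 185.9°, groundspeed 96.2 kt
Leg 3: heading 308.2°; drift +9.8° → track 318.0°, groundspeed 73.5 kt
Leg 4: heading 128.0°; drift -5.8° → track 122.2°, groundspeed 123.2 kt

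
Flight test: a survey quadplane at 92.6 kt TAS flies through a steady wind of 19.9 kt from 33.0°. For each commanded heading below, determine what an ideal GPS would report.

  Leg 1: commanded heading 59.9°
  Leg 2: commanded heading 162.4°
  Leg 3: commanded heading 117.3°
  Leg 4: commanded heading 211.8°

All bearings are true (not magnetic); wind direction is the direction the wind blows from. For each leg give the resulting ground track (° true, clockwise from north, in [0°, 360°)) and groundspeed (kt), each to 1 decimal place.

Leg 1: track=66.8°, groundspeed=75.4 kt
Leg 2: track=170.7°, groundspeed=106.3 kt
Leg 3: track=129.6°, groundspeed=92.8 kt
Leg 4: track=212.0°, groundspeed=112.5 kt

Leg 1: heading 59.9°; drift +6.9° → track 66.8°, groundspeed 75.4 kt
Leg 2: heading 162.4°; drift +8.3° → track 170.7°, groundspeed 106.3 kt
Leg 3: heading 117.3°; drift +12.3° → track 129.6°, groundspeed 92.8 kt
Leg 4: heading 211.8°; drift +0.2° → track 212.0°, groundspeed 112.5 kt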